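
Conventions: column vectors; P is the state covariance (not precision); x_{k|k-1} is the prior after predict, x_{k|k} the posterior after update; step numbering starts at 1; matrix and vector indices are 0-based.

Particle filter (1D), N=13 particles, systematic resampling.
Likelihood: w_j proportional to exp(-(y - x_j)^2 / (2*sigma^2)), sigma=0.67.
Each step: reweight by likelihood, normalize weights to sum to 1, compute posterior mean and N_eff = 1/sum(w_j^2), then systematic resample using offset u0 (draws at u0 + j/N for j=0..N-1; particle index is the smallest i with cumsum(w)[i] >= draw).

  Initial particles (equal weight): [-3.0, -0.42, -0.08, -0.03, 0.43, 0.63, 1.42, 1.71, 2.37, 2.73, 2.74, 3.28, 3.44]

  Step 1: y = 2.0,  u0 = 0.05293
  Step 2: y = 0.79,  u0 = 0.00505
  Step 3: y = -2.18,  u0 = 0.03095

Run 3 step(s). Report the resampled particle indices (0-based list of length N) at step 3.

step 1: w=[0.0000, 0.0004, 0.0020, 0.0025, 0.0160, 0.0307, 0.1710, 0.2265, 0.2136, 0.1374, 0.1352, 0.0401, 0.0247]  mean=2.1240  Neff=5.9983  idx=[6, 6, 6, 7, 7, 7, 8, 8, 9, 9, 10, 10, 12]
step 2: w=[0.1959, 0.1959, 0.1959, 0.1188, 0.1188, 0.1188, 0.0189, 0.0189, 0.0046, 0.0046, 0.0044, 0.0044, 0.0001]  mean=1.5832  Neff=6.3186  idx=[0, 0, 0, 1, 1, 1, 2, 2, 3, 3, 4, 5, 5]
step 3: w=[0.1184, 0.1184, 0.1184, 0.1184, 0.1184, 0.1184, 0.1184, 0.1184, 0.0105, 0.0105, 0.0105, 0.0105, 0.0105]  mean=1.4353  Neff=8.8706  idx=[0, 0, 1, 2, 2, 3, 4, 4, 5, 6, 6, 7, 8]

resampled_idx = [0, 0, 1, 2, 2, 3, 4, 4, 5, 6, 6, 7, 8]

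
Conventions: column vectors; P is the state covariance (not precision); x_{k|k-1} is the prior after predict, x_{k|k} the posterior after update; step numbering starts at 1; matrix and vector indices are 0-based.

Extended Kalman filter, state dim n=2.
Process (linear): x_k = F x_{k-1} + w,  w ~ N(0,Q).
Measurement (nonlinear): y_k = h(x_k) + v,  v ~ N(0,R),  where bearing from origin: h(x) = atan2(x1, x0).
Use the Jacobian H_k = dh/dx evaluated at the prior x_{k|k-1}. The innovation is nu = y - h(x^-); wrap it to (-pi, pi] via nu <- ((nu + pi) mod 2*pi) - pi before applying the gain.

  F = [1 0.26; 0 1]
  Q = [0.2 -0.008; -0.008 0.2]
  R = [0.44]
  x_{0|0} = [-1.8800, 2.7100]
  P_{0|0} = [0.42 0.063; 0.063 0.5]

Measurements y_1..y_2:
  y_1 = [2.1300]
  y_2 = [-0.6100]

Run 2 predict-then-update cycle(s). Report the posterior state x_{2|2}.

x_post = [0.8601, 3.3489]

step 1: x^-=[-1.1754, 2.7100]  P^-=[0.6866 0.1850; 0.1850 0.7000]  H_jac=[-0.3106 -0.1347]  S=[0.5344]  K=[-0.4456; -0.2840]  nu=[0.1500]  x^+=[-1.2422, 2.6674]  P^+=[0.5804 0.1174; 0.1174 0.6569]
step 2: x^-=[-0.5487, 2.6674]  P^-=[0.8859 0.2802; 0.2802 0.8569]  H_jac=[-0.3597 -0.0740]  S=[0.5742]  K=[-0.5910; -0.2859]  nu=[-2.3837]  x^+=[0.8601, 3.3489]  P^+=[0.6853 0.1831; 0.1831 0.8100]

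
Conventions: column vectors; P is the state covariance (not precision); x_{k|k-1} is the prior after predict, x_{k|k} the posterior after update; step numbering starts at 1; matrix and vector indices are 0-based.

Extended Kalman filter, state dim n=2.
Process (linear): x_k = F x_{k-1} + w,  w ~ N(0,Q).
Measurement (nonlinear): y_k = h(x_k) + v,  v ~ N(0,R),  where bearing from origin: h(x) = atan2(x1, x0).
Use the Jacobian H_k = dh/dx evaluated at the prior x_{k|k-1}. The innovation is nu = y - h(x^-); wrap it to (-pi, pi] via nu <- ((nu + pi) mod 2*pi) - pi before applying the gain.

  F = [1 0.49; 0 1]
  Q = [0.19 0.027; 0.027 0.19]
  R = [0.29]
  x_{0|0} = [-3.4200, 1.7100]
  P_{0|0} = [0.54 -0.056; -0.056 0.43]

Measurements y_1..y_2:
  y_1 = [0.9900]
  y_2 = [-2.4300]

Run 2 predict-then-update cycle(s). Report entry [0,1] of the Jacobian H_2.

step 1: x^-=[-2.5821, 1.7100]  P^-=[0.7784 0.1817; 0.1817 0.6200]  H_jac=[-0.1783 -0.2692]  S=[0.3771]  K=[-0.4977; -0.5285]  nu=[-1.5667]  x^+=[-1.8024, 2.5380]  P^+=[0.6850 0.0825; 0.0825 0.5147]
step 2: x^-=[-0.5588, 2.5380]  P^-=[1.0794 0.3617; 0.3617 0.7047]  H_jac=[-0.3758 -0.0827]  S=[0.4698]  K=[-0.9272; -0.4135]  nu=[2.0657]  x^+=[-2.4741, 1.6839]  P^+=[0.6755 0.1816; 0.1816 0.6244]

H_jac[0,1] = -0.0827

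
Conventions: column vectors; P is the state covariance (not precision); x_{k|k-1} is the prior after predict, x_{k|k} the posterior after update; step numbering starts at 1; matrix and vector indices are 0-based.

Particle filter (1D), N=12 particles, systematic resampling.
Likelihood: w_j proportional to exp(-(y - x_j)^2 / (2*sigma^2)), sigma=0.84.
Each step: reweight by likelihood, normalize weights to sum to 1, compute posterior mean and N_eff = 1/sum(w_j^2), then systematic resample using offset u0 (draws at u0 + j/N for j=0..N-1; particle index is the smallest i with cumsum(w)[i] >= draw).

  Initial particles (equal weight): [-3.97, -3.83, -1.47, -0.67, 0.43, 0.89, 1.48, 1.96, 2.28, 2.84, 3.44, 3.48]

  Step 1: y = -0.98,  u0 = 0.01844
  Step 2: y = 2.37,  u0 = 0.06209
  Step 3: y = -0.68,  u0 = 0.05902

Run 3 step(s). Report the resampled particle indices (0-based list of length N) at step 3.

resampled_idx = [0, 1, 2, 3, 4, 5, 6, 7, 8, 9, 10, 11]

step 1: w=[0.0008, 0.0015, 0.3965, 0.4391, 0.1149, 0.0394, 0.0065, 0.0010, 0.0003, 0.0000, 0.0000, 0.0000]  mean=-0.7894  Neff=2.7411  idx=[2, 2, 2, 2, 2, 3, 3, 3, 3, 3, 4, 4]
step 2: w=[0.0002, 0.0002, 0.0002, 0.0002, 0.0002, 0.0098, 0.0098, 0.0098, 0.0098, 0.0098, 0.4750, 0.4750]  mean=0.3743  Neff=2.2135  idx=[10, 10, 10, 10, 10, 10, 11, 11, 11, 11, 11, 11]
step 3: w=[0.0833, 0.0833, 0.0833, 0.0833, 0.0833, 0.0833, 0.0833, 0.0833, 0.0833, 0.0833, 0.0833, 0.0833]  mean=0.4300  Neff=12.0000  idx=[0, 1, 2, 3, 4, 5, 6, 7, 8, 9, 10, 11]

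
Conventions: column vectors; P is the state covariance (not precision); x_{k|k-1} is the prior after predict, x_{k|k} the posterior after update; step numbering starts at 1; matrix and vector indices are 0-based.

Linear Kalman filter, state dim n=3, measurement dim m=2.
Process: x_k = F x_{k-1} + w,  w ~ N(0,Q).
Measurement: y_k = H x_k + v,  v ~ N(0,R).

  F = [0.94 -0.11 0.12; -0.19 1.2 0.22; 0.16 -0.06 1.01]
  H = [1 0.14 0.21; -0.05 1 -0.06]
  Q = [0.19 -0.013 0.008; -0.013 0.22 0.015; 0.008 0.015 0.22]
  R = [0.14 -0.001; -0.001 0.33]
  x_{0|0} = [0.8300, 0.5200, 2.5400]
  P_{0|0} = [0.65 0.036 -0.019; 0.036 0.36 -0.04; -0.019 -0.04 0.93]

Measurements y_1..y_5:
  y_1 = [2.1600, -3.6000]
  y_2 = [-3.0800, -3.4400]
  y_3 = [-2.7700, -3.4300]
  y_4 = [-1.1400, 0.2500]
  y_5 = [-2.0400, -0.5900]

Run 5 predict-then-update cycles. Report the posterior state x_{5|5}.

step 1: x^-=[1.0278, 1.0251, 2.6670]  P^-=[0.7714 -0.1190 0.2045; -0.1190 0.7709 0.1383; 0.2045 0.1383 1.1846]  S=[1.0395 -0.0513; -0.0513 1.1037]  K=[0.7616 -0.1185; 0.0518 0.6988; 0.4583 0.0729]  nu=[0.4286, -4.4137]  x^+=[1.8773, -2.0370, 2.5415]  P^+=[0.1438 -0.0416 -0.1487; -0.0416 0.2329 0.0740; -0.1487 0.0740 0.9639]
step 2: x^-=[2.2937, -2.2420, 2.9895]  P^-=[0.3069 -0.1103 -0.0017; -0.1103 0.6777 0.3116; -0.0017 0.3116 1.1515]  S=[0.4976 0.0175; 0.0175 0.9863]  K=[0.5897 -0.1377; 0.0770 0.6724; 0.5619 0.2360]  nu=[-5.6876, -0.9040]  x^+=[-0.9358, -3.2876, -0.4195]  P^+=[0.1179 -0.0483 -0.1356; -0.0483 0.2270 0.1266; -0.1356 0.1266 0.9349]
step 3: x^-=[-0.5684, -3.8596, -0.3762]  P^-=[0.2865 -0.1046 -0.0022; -0.1046 0.6966 0.3660; -0.0022 0.3660 1.1192]  S=[0.4808 0.0382; 0.0382 0.9979]  K=[0.5756 -0.1411; 0.0913 0.6778; 0.5688 0.2779]  nu=[-1.5823, 0.3786]  x^+=[-1.5325, -3.7475, -1.1709]  P^+=[0.1135 -0.0489 -0.1236; -0.0489 0.2294 0.1374; -0.1236 0.1374 0.8746]
step 4: x^-=[-1.1689, -4.4634, -1.2030]  P^-=[0.2843 -0.1029 0.0003; -0.1029 0.7019 0.3635; 0.0003 0.3635 1.0603]  S=[0.4775 0.0408; 0.0408 1.0031]  K=[0.5773 -0.1402; 0.0922 0.6794; 0.5498 0.2766]  nu=[0.9064, 4.5828]  x^+=[-1.2882, -1.2664, 0.5630]  P^+=[0.1120 -0.0482 -0.1158; -0.0482 0.2298 0.1345; -0.1158 0.1345 0.8267]
step 5: x^-=[-1.0041, -1.1511, 0.4385]  P^-=[0.2840 -0.1021 0.0021; -0.1021 0.6976 0.3484; 0.0021 0.3484 1.0143]  S=[0.4752 0.0384; 0.0384 1.0004]  K=[0.5797 -0.1386; 0.0899 0.6781; 0.5337 0.2668]  nu=[-0.9668, 0.5372]  x^+=[-1.6390, -0.8737, 0.0657]  P^+=[0.1112 -0.0474 -0.1110; -0.0474 0.2291 0.1298; -0.1110 0.1298 0.7967]

x_post = [-1.6390, -0.8737, 0.0657]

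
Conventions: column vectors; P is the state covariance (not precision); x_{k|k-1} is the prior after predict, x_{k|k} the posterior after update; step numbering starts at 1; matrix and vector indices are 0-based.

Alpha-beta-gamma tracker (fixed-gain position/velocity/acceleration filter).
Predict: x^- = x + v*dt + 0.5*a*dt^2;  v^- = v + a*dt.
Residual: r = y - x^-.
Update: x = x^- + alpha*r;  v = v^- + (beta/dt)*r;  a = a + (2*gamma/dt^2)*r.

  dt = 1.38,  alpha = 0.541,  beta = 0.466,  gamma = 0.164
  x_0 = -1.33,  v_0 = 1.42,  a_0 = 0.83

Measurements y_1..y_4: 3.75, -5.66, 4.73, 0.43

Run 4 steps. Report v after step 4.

step 1: x_pred=1.4199  r=2.3301  x^+=2.6805  v^+=3.3522  a^+=1.2313
step 2: x_pred=8.4790  r=-14.1390  x^+=0.8298  v^+=0.2770  a^+=-1.2039
step 3: x_pred=0.0657  r=4.6643  x^+=2.5891  v^+=0.1906  a^+=-0.4005
step 4: x_pred=2.4708  r=-2.0408  x^+=1.3667  v^+=-1.0512  a^+=-0.7520

v_post = -1.0512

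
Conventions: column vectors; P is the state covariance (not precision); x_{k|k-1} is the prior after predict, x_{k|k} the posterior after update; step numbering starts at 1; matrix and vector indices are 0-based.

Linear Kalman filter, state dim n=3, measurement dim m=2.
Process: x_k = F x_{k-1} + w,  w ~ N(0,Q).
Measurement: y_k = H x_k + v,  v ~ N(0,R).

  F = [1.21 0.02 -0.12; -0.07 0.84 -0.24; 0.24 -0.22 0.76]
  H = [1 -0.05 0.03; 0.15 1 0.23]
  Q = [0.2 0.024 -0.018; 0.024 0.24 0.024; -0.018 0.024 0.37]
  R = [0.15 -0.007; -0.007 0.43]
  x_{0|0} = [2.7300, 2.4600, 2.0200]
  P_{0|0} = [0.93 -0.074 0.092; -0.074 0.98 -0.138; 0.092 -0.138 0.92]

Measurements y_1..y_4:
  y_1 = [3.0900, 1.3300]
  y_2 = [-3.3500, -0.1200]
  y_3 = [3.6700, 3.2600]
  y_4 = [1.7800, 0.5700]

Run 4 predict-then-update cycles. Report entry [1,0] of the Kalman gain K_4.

step 1: x^-=[3.1101, 1.3905, 1.6492]  P^-=[1.5456 -0.0983 0.2594; -0.0983 1.0565 -0.4622; 0.2594 -0.4622 1.0899]  S=[1.7260 0.1343; 0.1343 1.3547]  K=[0.8987 0.0536; -0.1505 0.7054; 0.1940 -0.1466]  nu=[-0.0001, -0.9063]  x^+=[3.0615, 0.7512, 1.7821]  P^+=[0.1349 -0.0001 -0.0146; -0.0001 0.3718 -0.2930; -0.0146 -0.2930 1.0034]
step 2: x^-=[3.5056, -0.0110, 1.9239]  P^-=[0.4177 0.0827 -0.0972; 0.0827 0.6785 -0.4309; -0.0972 -0.4309 1.0680]  S=[0.5575 0.0804; 0.0804 0.9942]  K=[0.7272 0.0649; -0.0218 0.5969; -0.0498 -0.1970]  nu=[-6.9139, -1.0773]  x^+=[-1.5918, -0.5031, 2.4802]  P^+=[0.1111 0.0182 -0.0525; 0.0182 0.3260 -0.3126; -0.0525 -0.3126 1.0265]
step 3: x^-=[-2.2338, -0.9065, 1.6136]  P^-=[0.3952 0.1159 -0.1453; 0.1159 0.6518 -0.4316; -0.1453 -0.4316 1.0685]  S=[0.5288 0.1001; 0.1001 0.9734]  K=[0.7145 0.0722; 0.0228 0.5831; -0.1357 -0.1994]  nu=[5.8101, 4.1304]  x^+=[2.2159, 1.6345, 0.0019]  P^+=[0.1098 0.0245 -0.0648; 0.0245 0.3179 -0.3084; -0.0648 -0.3084 1.0147]
step 4: x^-=[2.7137, 1.2174, 0.1737]  P^-=[0.3970 0.1250 -0.1570; 0.1250 0.6426 -0.4224; -0.1570 -0.4224 1.0547]  S=[0.5290 0.1071; 0.1071 0.9697]  K=[0.7149 0.0741; 0.0345 0.5780; -0.1582 -0.1922]  nu=[-0.8780, -1.0944]  x^+=[2.0049, 0.5545, 0.5229]  P^+=[0.1100 0.0259 -0.0674; 0.0259 0.3137 -0.3012; -0.0674 -0.3012 0.9991]

K[1,0] = 0.0345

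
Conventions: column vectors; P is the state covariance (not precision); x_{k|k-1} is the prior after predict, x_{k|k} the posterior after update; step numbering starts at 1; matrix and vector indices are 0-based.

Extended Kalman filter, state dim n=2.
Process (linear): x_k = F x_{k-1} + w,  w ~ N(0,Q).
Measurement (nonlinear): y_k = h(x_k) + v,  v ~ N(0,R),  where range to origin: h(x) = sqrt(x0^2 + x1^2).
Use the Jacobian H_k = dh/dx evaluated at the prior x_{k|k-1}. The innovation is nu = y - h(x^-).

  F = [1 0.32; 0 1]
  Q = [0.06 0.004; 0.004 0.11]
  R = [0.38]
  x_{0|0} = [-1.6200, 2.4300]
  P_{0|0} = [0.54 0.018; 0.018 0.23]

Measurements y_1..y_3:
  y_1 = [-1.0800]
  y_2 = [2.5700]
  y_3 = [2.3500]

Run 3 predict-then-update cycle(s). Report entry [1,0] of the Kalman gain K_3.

K[1,0] = 0.3167

step 1: x^-=[-0.8424, 2.4300]  P^-=[0.6351 0.0956; 0.0956 0.3400]  H_jac=[-0.3275 0.9448]  S=[0.6925]  K=[-0.1699; 0.4187]  nu=[-3.6519]  x^+=[-0.2218, 0.9010]  P^+=[0.6151 0.1449; 0.1449 0.2186]
step 2: x^-=[0.0666, 0.9010]  P^-=[0.7902 0.2188; 0.2188 0.3286]  H_jac=[0.0737 0.9973]  S=[0.7433]  K=[0.3719; 0.4626]  nu=[1.6665]  x^+=[0.6864, 1.6720]  P^+=[0.6874 0.0909; 0.0909 0.1695]
step 3: x^-=[1.2214, 1.6720]  P^-=[0.8229 0.1492; 0.1492 0.2795]  H_jac=[0.5899 0.8075]  S=[0.9908]  K=[0.6116; 0.3167]  nu=[0.2794]  x^+=[1.3923, 1.7604]  P^+=[0.4524 -0.0427; -0.0427 0.1802]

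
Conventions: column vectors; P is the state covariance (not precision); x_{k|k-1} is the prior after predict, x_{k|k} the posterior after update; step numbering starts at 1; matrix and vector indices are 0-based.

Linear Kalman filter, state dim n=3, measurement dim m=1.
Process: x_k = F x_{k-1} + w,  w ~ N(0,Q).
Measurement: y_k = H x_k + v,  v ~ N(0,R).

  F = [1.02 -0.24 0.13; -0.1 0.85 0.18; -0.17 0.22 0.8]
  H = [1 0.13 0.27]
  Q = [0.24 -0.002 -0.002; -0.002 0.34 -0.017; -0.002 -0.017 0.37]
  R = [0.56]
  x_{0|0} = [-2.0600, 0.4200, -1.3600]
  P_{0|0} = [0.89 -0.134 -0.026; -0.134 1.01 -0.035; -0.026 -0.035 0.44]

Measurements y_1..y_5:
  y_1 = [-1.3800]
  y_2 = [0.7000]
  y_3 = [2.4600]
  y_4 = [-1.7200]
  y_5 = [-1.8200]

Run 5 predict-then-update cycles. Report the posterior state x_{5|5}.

x_post = [-1.0821, 0.1861, -0.2149]

step 1: x^-=[-2.3788, 0.3182, -0.6454]  P^-=[1.2925 -0.4147 -0.2144; -0.4147 1.1059 0.2504; -0.2144 0.2504 0.7310]  S=[1.7184]  K=[0.6871; -0.1183; 0.0091]  nu=[1.1317]  x^+=[-1.6013, 0.1843, -0.6352]  P^+=[0.4813 -0.2750 -0.2250; -0.2750 1.0818 0.2522; -0.2250 0.2522 0.7308]
step 2: x^-=[-1.7601, 0.2024, -0.1954]  P^-=[0.8746 -0.5211 -0.3594; -0.5211 1.2821 0.5509; -0.3594 0.5509 1.0746]  S=[1.2437]  K=[0.5707; -0.1654; 0.0019]  nu=[2.4865]  x^+=[-0.3410, -0.2088, -0.1906]  P^+=[0.4695 -0.4037 -0.3607; -0.4037 1.2481 0.5513; -0.3607 0.5513 1.0746]
step 3: x^-=[-0.3225, -0.1777, -0.1405]  P^-=[0.8861 -0.6635 -0.5211; -0.6635 1.5316 0.8829; -0.5211 0.8829 1.4541]  S=[1.1861]  K=[0.5557; -0.1906; -0.0116]  nu=[2.8435]  x^+=[1.2578, -0.7196, -0.1733]  P^+=[0.5198 -0.5379 -0.5135; -0.5379 1.4885 0.8803; -0.5135 0.8803 1.4539]
step 4: x^-=[1.4331, -0.7686, -0.5108]  P^-=[0.9633 -0.8323 -0.7137; -0.8323 1.8471 1.2594; -0.7137 1.2594 1.8773]  S=[1.1781]  K=[0.5623; -0.2140; -0.0365]  nu=[-2.9153]  x^+=[-0.2062, -0.1447, -0.4042]  P^+=[0.5908 -0.6905 -0.6894; -0.6905 1.7931 1.2502; -0.6894 1.2502 1.8758]
step 5: x^-=[-0.2282, -0.1751, -0.3201]  P^-=[1.0669 -1.0329 -0.9388; -1.0329 2.2270 1.6893; -0.9388 1.6893 2.3536]  S=[1.1792]  K=[0.5759; -0.2436; -0.0710]  nu=[-1.4826]  x^+=[-1.0821, 0.1861, -0.2149]  P^+=[0.6757 -0.8674 -0.8906; -0.8674 2.1570 1.6689; -0.8906 1.6689 2.3476]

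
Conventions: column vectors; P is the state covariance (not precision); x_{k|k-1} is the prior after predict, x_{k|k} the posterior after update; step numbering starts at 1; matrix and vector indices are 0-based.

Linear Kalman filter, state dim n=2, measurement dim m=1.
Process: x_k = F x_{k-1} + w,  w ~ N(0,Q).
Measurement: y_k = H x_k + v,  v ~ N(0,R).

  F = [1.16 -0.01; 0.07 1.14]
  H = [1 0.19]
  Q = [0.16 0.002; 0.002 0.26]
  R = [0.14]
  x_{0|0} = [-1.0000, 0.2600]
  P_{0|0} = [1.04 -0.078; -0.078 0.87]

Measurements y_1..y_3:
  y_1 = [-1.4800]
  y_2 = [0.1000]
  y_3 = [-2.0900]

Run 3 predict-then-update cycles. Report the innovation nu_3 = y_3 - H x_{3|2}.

step 1: x^-=[-1.1626, 0.2264]  P^-=[1.5613 -0.0266; -0.0266 1.3833]  S=[1.7412]  K=[0.8938; 0.1357]  nu=[-0.3604]  x^+=[-1.4847, 0.1775]  P^+=[0.1703 -0.2377; -0.2377 1.3512]
step 2: x^-=[-1.7241, 0.0984]  P^-=[0.3948 -0.3138; -0.3138 1.9790]  S=[0.4870]  K=[0.6883; 0.1277]  nu=[1.8054]  x^+=[-0.4815, 0.3290]  P^+=[0.1641 -0.3566; -0.3566 1.9710]
step 3: x^-=[-0.5618, 0.3414]  P^-=[0.3893 -0.4785; -0.4785 2.7654]  S=[0.4473]  K=[0.6671; 0.1050]  nu=[-1.5930]  x^+=[-1.6245, 0.1742]  P^+=[0.1903 -0.5098; -0.5098 2.7605]

innov = [-1.5930]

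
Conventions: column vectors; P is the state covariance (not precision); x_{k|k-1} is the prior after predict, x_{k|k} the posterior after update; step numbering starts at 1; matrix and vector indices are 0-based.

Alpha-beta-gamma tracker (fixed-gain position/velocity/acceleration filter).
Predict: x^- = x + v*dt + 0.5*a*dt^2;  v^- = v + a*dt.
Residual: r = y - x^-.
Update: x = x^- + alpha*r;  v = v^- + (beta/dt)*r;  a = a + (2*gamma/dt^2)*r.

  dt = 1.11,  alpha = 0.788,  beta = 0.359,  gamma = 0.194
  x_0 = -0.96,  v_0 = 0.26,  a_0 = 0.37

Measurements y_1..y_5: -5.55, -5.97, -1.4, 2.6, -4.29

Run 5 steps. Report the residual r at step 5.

resid = -10.3055

step 1: x_pred=-0.4435  r=-5.1065  x^+=-4.4674  v^+=-0.9809  a^+=-1.2381
step 2: x_pred=-6.3189  r=0.3489  x^+=-6.0440  v^+=-2.2423  a^+=-1.1282
step 3: x_pred=-9.2280  r=7.8280  x^+=-3.0595  v^+=-0.9629  a^+=1.3369
step 4: x_pred=-3.3048  r=5.9048  x^+=1.3482  v^+=2.4308  a^+=3.1963
step 5: x_pred=6.0155  r=-10.3055  x^+=-2.1052  v^+=2.6457  a^+=-0.0489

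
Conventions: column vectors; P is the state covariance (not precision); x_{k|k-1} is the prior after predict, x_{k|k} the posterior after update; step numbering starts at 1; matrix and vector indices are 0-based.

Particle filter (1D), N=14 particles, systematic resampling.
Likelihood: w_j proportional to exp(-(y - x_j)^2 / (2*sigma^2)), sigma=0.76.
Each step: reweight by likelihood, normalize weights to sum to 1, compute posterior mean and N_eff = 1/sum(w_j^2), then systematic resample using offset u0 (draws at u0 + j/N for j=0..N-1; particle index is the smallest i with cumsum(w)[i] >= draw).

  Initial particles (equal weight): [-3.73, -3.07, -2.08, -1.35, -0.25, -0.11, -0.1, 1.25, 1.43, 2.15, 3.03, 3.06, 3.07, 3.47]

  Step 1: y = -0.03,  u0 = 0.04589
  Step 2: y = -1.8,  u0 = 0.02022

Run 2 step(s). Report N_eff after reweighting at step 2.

N_eff = 4.5254

step 1: w=[0.0000, 0.0001, 0.0073, 0.0612, 0.2653, 0.2751, 0.2755, 0.0670, 0.0437, 0.0045, 0.0001, 0.0001, 0.0001, 0.0000]  mean=-0.0656  Neff=4.3064  idx=[3, 4, 4, 4, 4, 5, 5, 5, 6, 6, 6, 6, 7, 8]
step 2: w=[0.4370, 0.0651, 0.0651, 0.0651, 0.0651, 0.0439, 0.0439, 0.0439, 0.0427, 0.0427, 0.0427, 0.0427, 0.0002, 0.0001]  mean=-0.6863  Neff=4.5254  idx=[0, 0, 0, 0, 0, 0, 1, 2, 3, 4, 5, 7, 9, 10]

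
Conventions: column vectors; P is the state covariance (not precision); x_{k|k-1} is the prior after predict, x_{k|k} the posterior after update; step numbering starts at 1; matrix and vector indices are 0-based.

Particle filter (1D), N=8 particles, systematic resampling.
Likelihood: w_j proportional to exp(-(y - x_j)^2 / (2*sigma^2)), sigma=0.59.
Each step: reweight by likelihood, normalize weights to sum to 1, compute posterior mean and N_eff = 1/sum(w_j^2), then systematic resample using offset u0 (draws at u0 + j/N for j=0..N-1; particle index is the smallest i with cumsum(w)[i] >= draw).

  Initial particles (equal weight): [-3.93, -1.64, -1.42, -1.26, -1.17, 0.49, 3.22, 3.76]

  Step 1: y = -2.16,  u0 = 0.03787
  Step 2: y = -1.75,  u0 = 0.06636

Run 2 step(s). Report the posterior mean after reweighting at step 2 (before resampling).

post_mean = -1.4757

step 1: w=[0.0065, 0.3985, 0.2676, 0.1836, 0.1438, 0.0000, 0.0000, 0.0000]  mean=-1.4587  Neff=3.5110  idx=[1, 1, 1, 2, 2, 2, 3, 4]
step 2: w=[0.1437, 0.1437, 0.1437, 0.1250, 0.1250, 0.1250, 0.1036, 0.0902]  mean=-1.4757  Neff=7.8296  idx=[0, 1, 2, 3, 4, 5, 6, 7]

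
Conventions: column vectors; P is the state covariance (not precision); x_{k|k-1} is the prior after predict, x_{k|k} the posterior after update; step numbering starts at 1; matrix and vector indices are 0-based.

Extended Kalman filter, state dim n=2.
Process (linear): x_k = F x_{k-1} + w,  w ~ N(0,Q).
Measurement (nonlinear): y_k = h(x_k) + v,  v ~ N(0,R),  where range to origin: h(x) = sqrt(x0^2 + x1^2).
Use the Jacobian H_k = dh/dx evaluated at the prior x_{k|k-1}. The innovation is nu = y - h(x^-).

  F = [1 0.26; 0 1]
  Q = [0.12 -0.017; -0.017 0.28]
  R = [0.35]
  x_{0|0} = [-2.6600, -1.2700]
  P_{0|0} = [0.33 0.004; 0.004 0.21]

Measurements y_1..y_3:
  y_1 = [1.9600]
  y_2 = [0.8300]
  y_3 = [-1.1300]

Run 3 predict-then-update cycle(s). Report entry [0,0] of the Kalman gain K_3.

step 1: x^-=[-2.9902, -1.2700]  P^-=[0.4663 0.0416; 0.0416 0.4900]  H_jac=[-0.9204 -0.3909]  S=[0.8498]  K=[-0.5241; -0.2705]  nu=[-1.2887]  x^+=[-2.3147, -0.9215]  P^+=[0.2328 -0.0789; -0.0789 0.4278]
step 2: x^-=[-2.5543, -0.9215]  P^-=[0.3407 0.0154; 0.0154 0.7078]  H_jac=[-0.9407 -0.3393]  S=[0.7428]  K=[-0.4385; -0.3428]  nu=[-1.8854]  x^+=[-1.7276, -0.2751]  P^+=[0.1979 -0.0963; -0.0963 0.6205]
step 3: x^-=[-1.7991, -0.2751]  P^-=[0.3098 0.0480; 0.0480 0.9005]  H_jac=[-0.9885 -0.1511]  S=[0.6876]  K=[-0.4559; -0.2670]  nu=[-2.9500]  x^+=[-0.4542, 0.5126]  P^+=[0.1669 -0.0357; -0.0357 0.8515]

K[0,0] = -0.4559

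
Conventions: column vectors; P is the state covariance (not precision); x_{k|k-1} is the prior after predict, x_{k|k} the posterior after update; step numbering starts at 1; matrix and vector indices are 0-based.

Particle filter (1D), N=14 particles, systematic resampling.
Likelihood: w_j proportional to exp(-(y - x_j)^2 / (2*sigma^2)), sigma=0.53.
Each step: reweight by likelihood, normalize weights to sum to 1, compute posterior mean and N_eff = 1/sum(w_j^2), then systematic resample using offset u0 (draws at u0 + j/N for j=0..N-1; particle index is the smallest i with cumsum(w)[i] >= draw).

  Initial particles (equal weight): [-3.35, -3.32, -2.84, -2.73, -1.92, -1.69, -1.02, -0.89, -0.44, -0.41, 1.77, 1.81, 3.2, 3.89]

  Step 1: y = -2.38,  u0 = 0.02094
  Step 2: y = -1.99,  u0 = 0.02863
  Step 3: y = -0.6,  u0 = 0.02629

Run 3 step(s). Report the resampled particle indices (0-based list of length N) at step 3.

resampled_idx = [5, 6, 7, 8, 9, 10, 11, 11, 11, 12, 12, 13, 13, 13]

step 1: w=[0.0613, 0.0678, 0.2244, 0.2629, 0.2244, 0.1401, 0.0122, 0.0063, 0.0004, 0.0003, 0.0000, 0.0000, 0.0000, 0.0000]  mean=-2.4712  Neff=5.0513  idx=[0, 1, 2, 2, 2, 3, 3, 3, 3, 4, 4, 4, 5, 5]
step 2: w=[0.0052, 0.0060, 0.0389, 0.0389, 0.0389, 0.0532, 0.0532, 0.0532, 0.0532, 0.1397, 0.1397, 0.1397, 0.1201, 0.1201]  mean=-2.1605  Neff=9.6810  idx=[2, 4, 5, 7, 8, 9, 9, 10, 10, 11, 11, 12, 13, 13]
step 3: w=[0.0002, 0.0002, 0.0005, 0.0005, 0.0005, 0.0711, 0.0711, 0.0711, 0.0711, 0.0711, 0.0711, 0.1906, 0.1906, 0.1906]  mean=-1.7901  Neff=7.1804  idx=[5, 6, 7, 8, 9, 10, 11, 11, 11, 12, 12, 13, 13, 13]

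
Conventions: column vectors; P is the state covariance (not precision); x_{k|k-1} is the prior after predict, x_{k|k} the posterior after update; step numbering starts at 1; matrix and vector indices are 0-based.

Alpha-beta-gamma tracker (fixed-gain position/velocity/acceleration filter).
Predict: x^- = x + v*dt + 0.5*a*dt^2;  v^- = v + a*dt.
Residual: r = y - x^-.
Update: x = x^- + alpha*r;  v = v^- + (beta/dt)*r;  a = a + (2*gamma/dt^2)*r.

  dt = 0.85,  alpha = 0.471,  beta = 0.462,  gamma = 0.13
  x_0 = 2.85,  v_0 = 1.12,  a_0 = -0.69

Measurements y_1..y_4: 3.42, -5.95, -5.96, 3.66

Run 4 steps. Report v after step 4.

v_post = -1.4864

step 1: x_pred=3.5527  r=-0.1327  x^+=3.4902  v^+=0.4614  a^+=-0.7378
step 2: x_pred=3.6159  r=-9.5659  x^+=-0.8897  v^+=-5.3651  a^+=-4.1801
step 3: x_pred=-6.9601  r=1.0001  x^+=-6.4890  v^+=-8.3746  a^+=-3.8203
step 4: x_pred=-14.9875  r=18.6475  x^+=-6.2045  v^+=-1.4864  a^+=2.8903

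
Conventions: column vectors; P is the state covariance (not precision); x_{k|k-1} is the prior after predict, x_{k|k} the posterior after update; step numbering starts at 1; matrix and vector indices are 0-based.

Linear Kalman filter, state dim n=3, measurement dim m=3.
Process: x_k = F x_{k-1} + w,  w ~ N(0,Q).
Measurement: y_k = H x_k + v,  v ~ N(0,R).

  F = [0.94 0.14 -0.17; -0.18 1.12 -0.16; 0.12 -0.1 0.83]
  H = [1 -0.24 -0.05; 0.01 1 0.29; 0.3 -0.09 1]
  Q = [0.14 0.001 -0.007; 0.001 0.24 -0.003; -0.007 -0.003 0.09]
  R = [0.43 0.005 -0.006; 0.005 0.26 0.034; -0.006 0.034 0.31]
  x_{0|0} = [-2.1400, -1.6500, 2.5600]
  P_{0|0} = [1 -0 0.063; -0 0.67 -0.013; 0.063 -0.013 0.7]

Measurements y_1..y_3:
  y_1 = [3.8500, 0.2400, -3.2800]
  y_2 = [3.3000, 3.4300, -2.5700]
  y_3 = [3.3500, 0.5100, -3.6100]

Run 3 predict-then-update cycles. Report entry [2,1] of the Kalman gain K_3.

K[2,1] = -0.0175

step 1: x^-=[-2.6778, -1.8724, 2.0330]  P^-=[1.0374 -0.0489 0.0438; -0.0489 1.1391 -0.2155; 0.0438 -0.2155 0.6080]  S=[1.5485 -0.2771 0.4012; -0.2771 1.3246 -0.1093; 0.4012 -0.1093 1.0883]  K=[0.6748 0.1295 0.0945; -0.0006 0.7936 -0.2257; -0.1226 -0.0026 0.6335]  nu=[6.1801, 1.5496, -4.6782]  x^+=[1.2515, 0.4095, -1.6922]  P^+=[0.3003 0.0534 -0.0556; 0.0534 0.2098 -0.0401; -0.0556 -0.0401 0.2101]
step 2: x^-=[1.5214, 0.5042, -1.2953]  P^-=[0.4493 0.0589 -0.0575; 0.0589 0.5079 -0.0813; -0.0575 -0.0813 0.2355]  S=[0.8846 -0.0640 0.0810; -0.0640 0.7414 -0.0092; 0.0810 -0.0092 0.5670]  K=[0.4976 0.1066 0.0577; -0.0029 0.6515 -0.1819; -0.0954 -0.0215 0.4111]  nu=[1.8348, 3.2863, -1.6858]  x^+=[2.6876, 2.9465, -2.2338]  P^+=[0.2222 0.0428 -0.0443; 0.0428 0.1719 -0.0316; -0.0443 -0.0316 0.1377]
step 3: x^-=[3.3186, 3.1737, -1.8262]  P^-=[0.3706 0.0501 -0.0449; 0.0501 0.4579 -0.0612; -0.0449 -0.0612 0.1852]  S=[0.8064 -0.0596 0.0679; -0.0596 0.6987 -0.0014; 0.0679 -0.0014 0.5136]  K=[0.4495 0.0968 0.0611; -0.0098 0.6295 -0.1672; -0.0802 -0.0175 0.3556]  nu=[0.7018, -2.1673, -2.4938]  x^+=[3.2718, 2.2195, -2.7312]  P^+=[0.2007 0.0383 -0.0372; 0.0383 0.1654 -0.0270; -0.0372 -0.0270 0.1189]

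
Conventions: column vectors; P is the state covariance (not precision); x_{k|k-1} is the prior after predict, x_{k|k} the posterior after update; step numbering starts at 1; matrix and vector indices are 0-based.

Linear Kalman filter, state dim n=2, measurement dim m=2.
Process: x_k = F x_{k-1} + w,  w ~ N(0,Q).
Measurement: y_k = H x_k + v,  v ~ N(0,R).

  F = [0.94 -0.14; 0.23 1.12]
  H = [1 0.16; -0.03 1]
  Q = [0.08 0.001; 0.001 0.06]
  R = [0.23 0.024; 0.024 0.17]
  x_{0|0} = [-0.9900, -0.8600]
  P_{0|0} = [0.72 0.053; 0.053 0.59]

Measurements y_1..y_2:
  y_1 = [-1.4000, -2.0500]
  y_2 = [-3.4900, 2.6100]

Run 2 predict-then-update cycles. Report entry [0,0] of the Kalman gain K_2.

step 1: x^-=[-0.8102, -1.1909]  P^-=[0.7138 0.1182; 0.1182 0.8655]  S=[1.0038 0.2587; 0.2587 1.0290]  K=[0.7546 -0.0956; 0.0426 0.8269]  nu=[-0.3993, -0.8834]  x^+=[-1.0270, -1.9384]  P^+=[0.1702 0.0070; 0.0070 0.1418]
step 2: x^-=[-0.6940, -2.4072]  P^-=[0.2313 0.0227; 0.0227 0.2505]  S=[0.4750 0.0797; 0.0797 0.4193]  K=[0.5044 -0.0584; 0.0332 0.5894]  nu=[-2.4108, 4.9964]  x^+=[-2.2017, 0.4576]  P^+=[0.1137 0.0056; 0.0056 0.1012]

K[0,0] = 0.5044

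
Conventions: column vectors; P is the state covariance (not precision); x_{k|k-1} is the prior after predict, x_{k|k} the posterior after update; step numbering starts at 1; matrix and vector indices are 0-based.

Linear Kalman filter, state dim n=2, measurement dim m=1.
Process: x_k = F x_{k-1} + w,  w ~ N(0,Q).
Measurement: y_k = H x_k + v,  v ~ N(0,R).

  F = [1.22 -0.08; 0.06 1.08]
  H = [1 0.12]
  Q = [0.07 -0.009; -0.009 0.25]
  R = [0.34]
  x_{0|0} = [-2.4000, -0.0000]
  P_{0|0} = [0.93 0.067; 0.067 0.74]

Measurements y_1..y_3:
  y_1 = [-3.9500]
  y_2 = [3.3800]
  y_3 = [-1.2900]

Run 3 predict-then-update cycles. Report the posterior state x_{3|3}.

step 1: x^-=[-2.9280, -0.1440]  P^-=[1.4459 0.0831; 0.0831 1.1252]  S=[1.8220]  K=[0.7990; 0.1197]  nu=[-1.0047]  x^+=[-3.7308, -0.2643]  P^+=[0.2826 -0.0912; -0.0912 1.0991]
step 2: x^-=[-4.5304, -0.5093]  P^-=[0.5155 -0.2030; -0.2030 1.5211]  S=[0.8287]  K=[0.5927; -0.0247]  nu=[7.9715]  x^+=[0.1940, -0.7059]  P^+=[0.2244 -0.1909; -0.1909 1.5206]
step 3: x^-=[0.2931, -0.7507]  P^-=[0.4510 -0.3745; -0.3745 1.9997]  S=[0.7299]  K=[0.5563; -0.1843]  nu=[-1.4930]  x^+=[-0.5375, -0.4755]  P^+=[0.2251 -0.2997; -0.2997 1.9749]

x_post = [-0.5375, -0.4755]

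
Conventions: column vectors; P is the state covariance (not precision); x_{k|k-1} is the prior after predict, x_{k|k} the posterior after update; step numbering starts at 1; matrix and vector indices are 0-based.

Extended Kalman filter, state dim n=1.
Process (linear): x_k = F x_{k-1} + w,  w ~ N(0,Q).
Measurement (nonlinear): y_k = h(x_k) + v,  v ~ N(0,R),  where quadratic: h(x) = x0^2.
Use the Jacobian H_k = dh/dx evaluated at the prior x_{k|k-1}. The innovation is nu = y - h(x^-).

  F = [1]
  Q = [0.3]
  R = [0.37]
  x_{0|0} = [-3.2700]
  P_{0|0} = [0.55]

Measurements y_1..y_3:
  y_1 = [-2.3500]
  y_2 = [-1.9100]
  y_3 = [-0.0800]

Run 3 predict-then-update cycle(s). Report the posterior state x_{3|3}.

x_post = [-0.1004]

step 1: x^-=[-3.2700]  P^-=[0.8500]  H_jac=[-6.5400]  S=[36.7259]  K=[-0.1514]  nu=[-13.0429]  x^+=[-1.2958]  P^+=[0.0086]
step 2: x^-=[-1.2958]  P^-=[0.3086]  H_jac=[-2.5915]  S=[2.4423]  K=[-0.3274]  nu=[-3.5890]  x^+=[-0.1207]  P^+=[0.0467]
step 3: x^-=[-0.1207]  P^-=[0.3467]  H_jac=[-0.2413]  S=[0.3902]  K=[-0.2145]  nu=[-0.0946]  x^+=[-0.1004]  P^+=[0.3288]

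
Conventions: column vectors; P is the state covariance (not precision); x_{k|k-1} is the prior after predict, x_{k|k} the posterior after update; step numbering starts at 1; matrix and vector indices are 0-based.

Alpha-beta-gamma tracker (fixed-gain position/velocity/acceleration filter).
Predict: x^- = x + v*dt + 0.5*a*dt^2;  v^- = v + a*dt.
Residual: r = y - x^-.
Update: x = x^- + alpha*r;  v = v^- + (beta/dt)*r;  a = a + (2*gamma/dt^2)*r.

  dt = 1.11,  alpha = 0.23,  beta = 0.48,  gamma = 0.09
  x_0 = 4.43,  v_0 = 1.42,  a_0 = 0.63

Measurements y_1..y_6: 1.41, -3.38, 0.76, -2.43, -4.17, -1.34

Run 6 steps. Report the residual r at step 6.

step 1: x_pred=6.3943  r=-4.9843  x^+=5.2479  v^+=-0.0361  a^+=-0.0982
step 2: x_pred=5.1474  r=-8.5274  x^+=3.1861  v^+=-3.8326  a^+=-1.3440
step 3: x_pred=-1.8960  r=2.6560  x^+=-1.2851  v^+=-4.1758  a^+=-0.9559
step 4: x_pred=-6.5092  r=4.0792  x^+=-5.5710  v^+=-3.4729  a^+=-0.3600
step 5: x_pred=-9.6477  r=5.4777  x^+=-8.3878  v^+=-1.5038  a^+=0.4403
step 6: x_pred=-9.7858  r=8.4458  x^+=-7.8433  v^+=2.6371  a^+=1.6741

resid = 8.4458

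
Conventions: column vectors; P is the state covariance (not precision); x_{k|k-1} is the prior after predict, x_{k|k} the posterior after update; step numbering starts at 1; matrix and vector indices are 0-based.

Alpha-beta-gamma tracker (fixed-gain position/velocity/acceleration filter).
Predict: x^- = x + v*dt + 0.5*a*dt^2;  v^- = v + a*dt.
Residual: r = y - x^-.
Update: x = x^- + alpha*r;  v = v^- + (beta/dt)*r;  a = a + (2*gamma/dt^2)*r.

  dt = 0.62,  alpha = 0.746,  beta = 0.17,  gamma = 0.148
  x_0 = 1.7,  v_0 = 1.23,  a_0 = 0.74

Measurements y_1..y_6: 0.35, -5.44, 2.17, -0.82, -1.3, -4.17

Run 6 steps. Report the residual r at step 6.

step 1: x_pred=2.6048  r=-2.2548  x^+=0.9227  v^+=1.0705  a^+=-0.9963
step 2: x_pred=1.3950  r=-6.8350  x^+=-3.7039  v^+=-1.4213  a^+=-6.2594
step 3: x_pred=-5.7882  r=7.9582  x^+=0.1486  v^+=-3.1200  a^+=-0.1314
step 4: x_pred=-1.8110  r=0.9910  x^+=-1.0717  v^+=-2.9298  a^+=0.6317
step 5: x_pred=-2.7668  r=1.4668  x^+=-1.6726  v^+=-2.1359  a^+=1.7612
step 6: x_pred=-2.6583  r=-1.5117  x^+=-3.7860  v^+=-1.4585  a^+=0.5971

resid = -1.5117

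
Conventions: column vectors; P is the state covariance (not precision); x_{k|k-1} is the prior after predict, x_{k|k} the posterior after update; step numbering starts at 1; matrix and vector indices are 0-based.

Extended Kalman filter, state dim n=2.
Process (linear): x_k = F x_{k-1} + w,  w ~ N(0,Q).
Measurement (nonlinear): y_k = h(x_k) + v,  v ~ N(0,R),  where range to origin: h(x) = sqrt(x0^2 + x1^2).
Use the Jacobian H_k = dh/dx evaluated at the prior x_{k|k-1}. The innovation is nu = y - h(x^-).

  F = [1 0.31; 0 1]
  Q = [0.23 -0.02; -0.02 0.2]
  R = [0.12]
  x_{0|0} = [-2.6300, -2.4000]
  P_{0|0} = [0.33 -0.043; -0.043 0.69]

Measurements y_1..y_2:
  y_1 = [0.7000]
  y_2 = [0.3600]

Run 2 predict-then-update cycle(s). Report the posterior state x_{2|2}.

x_post = [-0.5866, -0.2189]

step 1: x^-=[-3.3740, -2.4000]  P^-=[0.5996 0.1509; 0.1509 0.8900]  H_jac=[-0.8149 -0.5796]  S=[0.9598]  K=[-0.6003; -0.6656]  nu=[-3.4405]  x^+=[-1.3088, -0.1099]  P^+=[0.2538 -0.2326; -0.2326 0.4648]
step 2: x^-=[-1.3428, -0.1099]  P^-=[0.3843 -0.1085; -0.1085 0.6648]  H_jac=[-0.9967 -0.0816]  S=[0.4885]  K=[-0.7659; 0.1104]  nu=[-0.9873]  x^+=[-0.5866, -0.2189]  P^+=[0.0977 -0.0672; -0.0672 0.6588]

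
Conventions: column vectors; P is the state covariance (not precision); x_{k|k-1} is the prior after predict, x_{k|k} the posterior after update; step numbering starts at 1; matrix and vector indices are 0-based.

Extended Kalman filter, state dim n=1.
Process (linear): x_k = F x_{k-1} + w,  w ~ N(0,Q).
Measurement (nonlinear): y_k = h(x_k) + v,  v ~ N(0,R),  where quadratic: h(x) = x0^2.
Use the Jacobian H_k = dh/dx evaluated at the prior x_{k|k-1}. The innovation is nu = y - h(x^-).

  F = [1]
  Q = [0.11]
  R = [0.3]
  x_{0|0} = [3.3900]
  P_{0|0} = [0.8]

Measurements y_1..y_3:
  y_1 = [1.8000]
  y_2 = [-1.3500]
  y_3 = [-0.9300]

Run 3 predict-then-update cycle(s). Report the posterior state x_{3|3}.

x_post = [0.3066]

step 1: x^-=[3.3900]  P^-=[0.9100]  H_jac=[6.7800]  S=[42.1312]  K=[0.1464]  nu=[-9.6921]  x^+=[1.9707]  P^+=[0.0065]
step 2: x^-=[1.9707]  P^-=[0.1165]  H_jac=[3.9413]  S=[2.1094]  K=[0.2176]  nu=[-5.2335]  x^+=[0.8317]  P^+=[0.0166]
step 3: x^-=[0.8317]  P^-=[0.1266]  H_jac=[1.6633]  S=[0.6502]  K=[0.3238]  nu=[-1.6217]  x^+=[0.3066]  P^+=[0.0584]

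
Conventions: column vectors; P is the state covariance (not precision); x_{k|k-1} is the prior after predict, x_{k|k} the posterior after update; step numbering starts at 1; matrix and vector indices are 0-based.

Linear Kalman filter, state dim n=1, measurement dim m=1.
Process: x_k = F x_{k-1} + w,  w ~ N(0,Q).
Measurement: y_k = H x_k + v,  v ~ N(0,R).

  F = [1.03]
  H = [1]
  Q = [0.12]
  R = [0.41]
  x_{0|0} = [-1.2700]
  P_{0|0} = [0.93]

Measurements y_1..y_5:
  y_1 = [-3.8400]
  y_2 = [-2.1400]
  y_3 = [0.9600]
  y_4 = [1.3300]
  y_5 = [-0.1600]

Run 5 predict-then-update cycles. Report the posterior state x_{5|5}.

x_post = [-0.0882]

step 1: x^-=[-1.3081]  P^-=[1.1066]  S=[1.5166]  K=[0.7297]  nu=[-2.5319]  x^+=[-3.1555]  P^+=[0.2992]
step 2: x^-=[-3.2502]  P^-=[0.4374]  S=[0.8474]  K=[0.5162]  nu=[1.1102]  x^+=[-2.6772]  P^+=[0.2116]
step 3: x^-=[-2.7575]  P^-=[0.3445]  S=[0.7545]  K=[0.4566]  nu=[3.7175]  x^+=[-1.0601]  P^+=[0.1872]
step 4: x^-=[-1.0919]  P^-=[0.3186]  S=[0.7286]  K=[0.4373]  nu=[2.4219]  x^+=[-0.0328]  P^+=[0.1793]
step 5: x^-=[-0.0338]  P^-=[0.3102]  S=[0.7202]  K=[0.4307]  nu=[-0.1262]  x^+=[-0.0882]  P^+=[0.1766]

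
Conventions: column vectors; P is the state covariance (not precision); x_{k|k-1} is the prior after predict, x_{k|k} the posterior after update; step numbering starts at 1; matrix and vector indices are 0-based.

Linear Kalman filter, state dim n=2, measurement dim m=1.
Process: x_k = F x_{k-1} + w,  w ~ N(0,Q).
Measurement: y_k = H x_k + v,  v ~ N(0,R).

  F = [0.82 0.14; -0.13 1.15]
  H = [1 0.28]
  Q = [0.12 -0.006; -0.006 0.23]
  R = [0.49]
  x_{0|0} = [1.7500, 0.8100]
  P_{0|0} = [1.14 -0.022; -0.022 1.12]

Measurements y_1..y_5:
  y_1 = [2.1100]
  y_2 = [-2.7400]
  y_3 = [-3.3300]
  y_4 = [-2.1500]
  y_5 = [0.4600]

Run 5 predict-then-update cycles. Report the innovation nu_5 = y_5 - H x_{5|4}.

innov = [3.4729]

step 1: x^-=[1.5484, 0.7040]  P^-=[0.9034 0.0325; 0.0325 1.7370]  S=[1.5478]  K=[0.5896; 0.3352]  nu=[0.3645]  x^+=[1.7633, 0.8262]  P^+=[0.3654 -0.2734; -0.2734 1.5631]
step 2: x^-=[1.5616, 0.7209]  P^-=[0.3336 -0.0462; -0.0462 2.3852]  S=[0.9847]  K=[0.3256; 0.6313]  nu=[-4.5034]  x^+=[0.0951, -2.1223]  P^+=[0.2292 -0.2486; -0.2486 1.9927]
step 3: x^-=[-0.2191, -2.4530]  P^-=[0.2561 0.0605; 0.0605 2.9435]  S=[1.0107]  K=[0.2701; 0.8753]  nu=[-2.4240]  x^+=[-0.8739, -4.5747]  P^+=[0.1823 -0.1785; -0.1785 2.1692]
step 4: x^-=[-1.3570, -5.1473]  P^-=[0.2441 0.1587; 0.1587 3.1552]  S=[1.0704]  K=[0.2696; 0.9737]  nu=[0.6483]  x^+=[-1.1823, -4.5161]  P^+=[0.1663 -0.1222; -0.1222 2.1404]
step 5: x^-=[-1.6017, -5.0398]  P^-=[0.2457 0.2078; 0.2078 3.1001]  S=[1.0952]  K=[0.2775; 0.9824]  nu=[3.4729]  x^+=[-0.6379, -1.6282]  P^+=[0.1614 -0.0907; -0.0907 2.0432]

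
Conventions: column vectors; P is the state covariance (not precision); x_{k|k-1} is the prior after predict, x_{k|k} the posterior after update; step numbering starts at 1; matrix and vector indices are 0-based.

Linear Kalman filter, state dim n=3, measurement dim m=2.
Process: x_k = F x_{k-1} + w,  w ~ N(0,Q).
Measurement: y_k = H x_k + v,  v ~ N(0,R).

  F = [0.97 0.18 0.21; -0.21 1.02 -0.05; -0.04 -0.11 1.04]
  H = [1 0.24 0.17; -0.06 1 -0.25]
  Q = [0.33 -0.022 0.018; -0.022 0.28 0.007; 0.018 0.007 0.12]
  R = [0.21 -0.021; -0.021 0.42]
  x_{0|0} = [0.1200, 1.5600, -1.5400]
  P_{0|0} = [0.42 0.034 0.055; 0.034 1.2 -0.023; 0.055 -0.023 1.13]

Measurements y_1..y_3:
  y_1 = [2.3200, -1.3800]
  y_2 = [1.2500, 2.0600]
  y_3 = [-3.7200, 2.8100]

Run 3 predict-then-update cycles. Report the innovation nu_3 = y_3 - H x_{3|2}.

innov = [-5.0037, 2.0756]

step 1: x^-=[0.0738, 1.6430, -1.7780]  P^-=[0.8464 0.1234 0.2721; 0.1234 1.5388 -0.2199; 0.2721 -0.2199 1.3584]  S=[1.3181 0.2665; 0.2665 2.1500]  K=[0.7172 -0.0867; 0.2014 0.7129; 0.4059 -0.3181]  nu=[2.1541, -3.4631]  x^+=[1.9192, -0.3920, 0.1981]  P^+=[0.1853 -0.0656 -0.1008; -0.0656 0.3162 0.0999; -0.1008 0.0999 0.9924]
step 2: x^-=[1.8327, -0.8128, 0.1723]  P^-=[0.5020 -0.0447 0.1443; -0.0447 0.6354 0.0510; 0.1443 0.0510 1.1825]  S=[0.8145 -0.0248; -0.0248 1.1153]  K=[0.6306 -0.0854; 0.1602 0.5643; 0.4324 -0.2175]  nu=[-0.4169, 3.0258]  x^+=[1.3115, 0.8278, -0.6660]  P^+=[0.1672 -0.0648 -0.1028; -0.0648 0.2639 0.1366; -0.1028 0.1366 0.9728]
step 3: x^-=[1.2813, 0.6022, -0.8361]  P^-=[0.4846 -0.0419 0.1457; -0.0419 0.5760 0.0973; 0.1457 0.0973 1.1523]  S=[0.7985 -0.0293; -0.0293 1.0305]  K=[0.6222 -0.0865; 0.1613 0.5424; 0.4504 -0.1808]  nu=[-5.0037, 2.0756]  x^+=[-2.0116, 0.9210, -3.4651]  P^+=[0.1647 -0.0642 -0.0986; -0.0642 0.2572 0.1466; -0.0986 0.1466 0.9519]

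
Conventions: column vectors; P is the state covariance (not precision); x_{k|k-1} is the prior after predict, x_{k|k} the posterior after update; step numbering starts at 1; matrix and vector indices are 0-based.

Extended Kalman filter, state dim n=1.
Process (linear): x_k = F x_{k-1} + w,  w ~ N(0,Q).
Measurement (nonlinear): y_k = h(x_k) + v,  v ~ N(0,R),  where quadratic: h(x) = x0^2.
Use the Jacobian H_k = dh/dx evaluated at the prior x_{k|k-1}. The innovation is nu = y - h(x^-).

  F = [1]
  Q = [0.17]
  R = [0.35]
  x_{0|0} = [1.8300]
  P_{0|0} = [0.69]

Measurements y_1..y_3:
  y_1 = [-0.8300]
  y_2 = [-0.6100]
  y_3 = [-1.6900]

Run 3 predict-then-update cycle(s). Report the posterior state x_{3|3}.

step 1: x^-=[1.8300]  P^-=[0.8600]  H_jac=[3.6600]  S=[11.8702]  K=[0.2652]  nu=[-4.1789]  x^+=[0.7219]  P^+=[0.0254]
step 2: x^-=[0.7219]  P^-=[0.1954]  H_jac=[1.4438]  S=[0.7572]  K=[0.3725]  nu=[-1.1311]  x^+=[0.3006]  P^+=[0.0903]
step 3: x^-=[0.3006]  P^-=[0.2603]  H_jac=[0.6011]  S=[0.4441]  K=[0.3524]  nu=[-1.7803]  x^+=[-0.3268]  P^+=[0.2052]

x_post = [-0.3268]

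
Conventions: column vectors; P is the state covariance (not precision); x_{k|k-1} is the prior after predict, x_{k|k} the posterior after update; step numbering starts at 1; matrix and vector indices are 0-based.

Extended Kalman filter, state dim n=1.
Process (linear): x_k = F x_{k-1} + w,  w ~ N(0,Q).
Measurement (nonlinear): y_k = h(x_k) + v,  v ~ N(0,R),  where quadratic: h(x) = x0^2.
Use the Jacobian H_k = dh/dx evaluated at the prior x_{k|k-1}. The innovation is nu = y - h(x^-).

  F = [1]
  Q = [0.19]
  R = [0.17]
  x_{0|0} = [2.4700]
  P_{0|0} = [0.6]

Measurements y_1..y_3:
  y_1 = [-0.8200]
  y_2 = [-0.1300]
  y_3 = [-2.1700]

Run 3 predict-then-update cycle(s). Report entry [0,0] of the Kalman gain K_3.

step 1: x^-=[2.4700]  P^-=[0.7900]  H_jac=[4.9400]  S=[19.4488]  K=[0.2007]  nu=[-6.9209]  x^+=[1.0813]  P^+=[0.0069]
step 2: x^-=[1.0813]  P^-=[0.1969]  H_jac=[2.1625]  S=[1.0908]  K=[0.3904]  nu=[-1.2991]  x^+=[0.5741]  P^+=[0.0307]
step 3: x^-=[0.5741]  P^-=[0.2207]  H_jac=[1.1483]  S=[0.4610]  K=[0.5497]  nu=[-2.4996]  x^+=[-0.7999]  P^+=[0.0814]

K[0,0] = 0.5497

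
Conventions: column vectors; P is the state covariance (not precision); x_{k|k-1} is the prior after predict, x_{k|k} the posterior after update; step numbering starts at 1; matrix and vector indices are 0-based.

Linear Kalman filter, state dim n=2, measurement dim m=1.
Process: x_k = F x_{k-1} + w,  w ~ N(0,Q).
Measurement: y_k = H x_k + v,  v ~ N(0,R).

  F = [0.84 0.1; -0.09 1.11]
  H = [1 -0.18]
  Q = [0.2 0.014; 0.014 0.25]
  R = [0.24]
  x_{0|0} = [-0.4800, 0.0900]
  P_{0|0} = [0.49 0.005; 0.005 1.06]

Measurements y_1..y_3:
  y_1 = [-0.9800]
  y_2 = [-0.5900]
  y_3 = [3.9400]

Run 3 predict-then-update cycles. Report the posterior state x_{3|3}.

x_post = [2.1953, 1.1079]

step 1: x^-=[-0.3942, 0.1431]  P^-=[0.5572 0.0992; 0.0992 1.5590]  S=[0.8120]  K=[0.6642; -0.2234]  nu=[-0.5600]  x^+=[-0.7662, 0.2682]  P^+=[0.1990 0.2197; 0.2197 1.5185]
step 2: x^-=[-0.6168, 0.3667]  P^-=[0.3925 0.3704; 0.3704 2.0786]  S=[0.5665]  K=[0.5751; -0.0066]  nu=[0.0928]  x^+=[-0.5634, 0.3661]  P^+=[0.2051 0.3726; 0.3726 2.0786]
step 3: x^-=[-0.4367, 0.4570]  P^-=[0.4281 0.5732; 0.5732 2.7383]  S=[0.5504]  K=[0.5903; 0.1460]  nu=[4.4589]  x^+=[2.1953, 1.1079]  P^+=[0.2363 0.5258; 0.5258 2.7265]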